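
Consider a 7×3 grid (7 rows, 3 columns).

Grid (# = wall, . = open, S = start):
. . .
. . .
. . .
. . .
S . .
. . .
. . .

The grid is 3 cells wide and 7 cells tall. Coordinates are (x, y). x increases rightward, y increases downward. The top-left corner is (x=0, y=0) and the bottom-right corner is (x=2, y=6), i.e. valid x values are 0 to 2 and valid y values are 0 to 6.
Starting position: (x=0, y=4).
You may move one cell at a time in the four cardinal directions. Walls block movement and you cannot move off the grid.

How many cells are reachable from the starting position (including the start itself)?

BFS flood-fill from (x=0, y=4):
  Distance 0: (x=0, y=4)
  Distance 1: (x=0, y=3), (x=1, y=4), (x=0, y=5)
  Distance 2: (x=0, y=2), (x=1, y=3), (x=2, y=4), (x=1, y=5), (x=0, y=6)
  Distance 3: (x=0, y=1), (x=1, y=2), (x=2, y=3), (x=2, y=5), (x=1, y=6)
  Distance 4: (x=0, y=0), (x=1, y=1), (x=2, y=2), (x=2, y=6)
  Distance 5: (x=1, y=0), (x=2, y=1)
  Distance 6: (x=2, y=0)
Total reachable: 21 (grid has 21 open cells total)

Answer: Reachable cells: 21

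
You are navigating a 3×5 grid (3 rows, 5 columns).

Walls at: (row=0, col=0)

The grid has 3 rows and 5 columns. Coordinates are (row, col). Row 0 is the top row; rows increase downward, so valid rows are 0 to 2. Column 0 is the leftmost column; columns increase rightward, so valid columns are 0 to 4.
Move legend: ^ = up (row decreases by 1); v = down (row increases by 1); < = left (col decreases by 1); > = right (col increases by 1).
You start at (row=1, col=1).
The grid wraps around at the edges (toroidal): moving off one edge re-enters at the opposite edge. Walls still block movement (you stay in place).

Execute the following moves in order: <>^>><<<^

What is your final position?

Start: (row=1, col=1)
  < (left): (row=1, col=1) -> (row=1, col=0)
  > (right): (row=1, col=0) -> (row=1, col=1)
  ^ (up): (row=1, col=1) -> (row=0, col=1)
  > (right): (row=0, col=1) -> (row=0, col=2)
  > (right): (row=0, col=2) -> (row=0, col=3)
  < (left): (row=0, col=3) -> (row=0, col=2)
  < (left): (row=0, col=2) -> (row=0, col=1)
  < (left): blocked, stay at (row=0, col=1)
  ^ (up): (row=0, col=1) -> (row=2, col=1)
Final: (row=2, col=1)

Answer: Final position: (row=2, col=1)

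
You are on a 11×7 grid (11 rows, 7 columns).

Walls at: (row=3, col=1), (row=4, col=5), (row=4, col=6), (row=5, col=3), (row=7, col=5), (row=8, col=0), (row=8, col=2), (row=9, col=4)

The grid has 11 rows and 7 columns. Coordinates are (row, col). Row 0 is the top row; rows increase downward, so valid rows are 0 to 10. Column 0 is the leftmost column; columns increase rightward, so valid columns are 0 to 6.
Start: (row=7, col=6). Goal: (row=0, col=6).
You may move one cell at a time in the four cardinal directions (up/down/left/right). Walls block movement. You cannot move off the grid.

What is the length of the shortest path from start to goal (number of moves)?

BFS from (row=7, col=6) until reaching (row=0, col=6):
  Distance 0: (row=7, col=6)
  Distance 1: (row=6, col=6), (row=8, col=6)
  Distance 2: (row=5, col=6), (row=6, col=5), (row=8, col=5), (row=9, col=6)
  Distance 3: (row=5, col=5), (row=6, col=4), (row=8, col=4), (row=9, col=5), (row=10, col=6)
  Distance 4: (row=5, col=4), (row=6, col=3), (row=7, col=4), (row=8, col=3), (row=10, col=5)
  Distance 5: (row=4, col=4), (row=6, col=2), (row=7, col=3), (row=9, col=3), (row=10, col=4)
  Distance 6: (row=3, col=4), (row=4, col=3), (row=5, col=2), (row=6, col=1), (row=7, col=2), (row=9, col=2), (row=10, col=3)
  Distance 7: (row=2, col=4), (row=3, col=3), (row=3, col=5), (row=4, col=2), (row=5, col=1), (row=6, col=0), (row=7, col=1), (row=9, col=1), (row=10, col=2)
  Distance 8: (row=1, col=4), (row=2, col=3), (row=2, col=5), (row=3, col=2), (row=3, col=6), (row=4, col=1), (row=5, col=0), (row=7, col=0), (row=8, col=1), (row=9, col=0), (row=10, col=1)
  Distance 9: (row=0, col=4), (row=1, col=3), (row=1, col=5), (row=2, col=2), (row=2, col=6), (row=4, col=0), (row=10, col=0)
  Distance 10: (row=0, col=3), (row=0, col=5), (row=1, col=2), (row=1, col=6), (row=2, col=1), (row=3, col=0)
  Distance 11: (row=0, col=2), (row=0, col=6), (row=1, col=1), (row=2, col=0)  <- goal reached here
One shortest path (11 moves): (row=7, col=6) -> (row=6, col=6) -> (row=6, col=5) -> (row=6, col=4) -> (row=5, col=4) -> (row=4, col=4) -> (row=3, col=4) -> (row=3, col=5) -> (row=3, col=6) -> (row=2, col=6) -> (row=1, col=6) -> (row=0, col=6)

Answer: Shortest path length: 11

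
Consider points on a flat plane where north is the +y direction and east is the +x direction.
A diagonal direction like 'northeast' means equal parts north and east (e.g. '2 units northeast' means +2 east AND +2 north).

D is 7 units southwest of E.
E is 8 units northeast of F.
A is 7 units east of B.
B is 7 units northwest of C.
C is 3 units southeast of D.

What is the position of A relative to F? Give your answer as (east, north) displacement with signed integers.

Answer: A is at (east=4, north=5) relative to F.

Derivation:
Place F at the origin (east=0, north=0).
  E is 8 units northeast of F: delta (east=+8, north=+8); E at (east=8, north=8).
  D is 7 units southwest of E: delta (east=-7, north=-7); D at (east=1, north=1).
  C is 3 units southeast of D: delta (east=+3, north=-3); C at (east=4, north=-2).
  B is 7 units northwest of C: delta (east=-7, north=+7); B at (east=-3, north=5).
  A is 7 units east of B: delta (east=+7, north=+0); A at (east=4, north=5).
Therefore A relative to F: (east=4, north=5).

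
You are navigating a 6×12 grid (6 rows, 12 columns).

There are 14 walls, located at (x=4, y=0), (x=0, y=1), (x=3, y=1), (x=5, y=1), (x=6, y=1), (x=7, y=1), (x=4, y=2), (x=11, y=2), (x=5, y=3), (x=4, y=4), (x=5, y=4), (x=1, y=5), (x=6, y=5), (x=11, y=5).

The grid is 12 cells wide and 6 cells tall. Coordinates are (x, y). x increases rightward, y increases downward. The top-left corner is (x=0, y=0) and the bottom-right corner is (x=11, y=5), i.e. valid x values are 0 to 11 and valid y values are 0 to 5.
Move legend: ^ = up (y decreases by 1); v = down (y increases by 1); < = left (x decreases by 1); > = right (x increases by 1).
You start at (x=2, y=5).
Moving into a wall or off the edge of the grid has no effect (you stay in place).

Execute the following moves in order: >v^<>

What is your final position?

Answer: Final position: (x=3, y=4)

Derivation:
Start: (x=2, y=5)
  > (right): (x=2, y=5) -> (x=3, y=5)
  v (down): blocked, stay at (x=3, y=5)
  ^ (up): (x=3, y=5) -> (x=3, y=4)
  < (left): (x=3, y=4) -> (x=2, y=4)
  > (right): (x=2, y=4) -> (x=3, y=4)
Final: (x=3, y=4)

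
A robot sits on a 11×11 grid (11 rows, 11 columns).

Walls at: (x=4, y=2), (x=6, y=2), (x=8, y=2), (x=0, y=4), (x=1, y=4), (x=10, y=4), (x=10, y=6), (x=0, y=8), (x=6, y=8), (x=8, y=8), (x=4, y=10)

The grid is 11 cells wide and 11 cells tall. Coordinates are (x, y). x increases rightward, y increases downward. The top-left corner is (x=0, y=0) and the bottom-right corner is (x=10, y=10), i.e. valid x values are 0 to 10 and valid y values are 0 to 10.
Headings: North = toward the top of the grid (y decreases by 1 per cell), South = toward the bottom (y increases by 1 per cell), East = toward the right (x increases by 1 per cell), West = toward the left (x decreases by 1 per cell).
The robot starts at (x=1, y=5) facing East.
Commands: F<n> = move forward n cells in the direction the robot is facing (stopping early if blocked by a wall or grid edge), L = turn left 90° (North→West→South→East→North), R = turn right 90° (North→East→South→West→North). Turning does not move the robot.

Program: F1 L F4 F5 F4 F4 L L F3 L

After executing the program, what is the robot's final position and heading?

Answer: Final position: (x=2, y=3), facing East

Derivation:
Start: (x=1, y=5), facing East
  F1: move forward 1, now at (x=2, y=5)
  L: turn left, now facing North
  F4: move forward 4, now at (x=2, y=1)
  F5: move forward 1/5 (blocked), now at (x=2, y=0)
  F4: move forward 0/4 (blocked), now at (x=2, y=0)
  F4: move forward 0/4 (blocked), now at (x=2, y=0)
  L: turn left, now facing West
  L: turn left, now facing South
  F3: move forward 3, now at (x=2, y=3)
  L: turn left, now facing East
Final: (x=2, y=3), facing East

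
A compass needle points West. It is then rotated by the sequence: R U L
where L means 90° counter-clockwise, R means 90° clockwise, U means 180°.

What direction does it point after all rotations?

Answer: Final heading: East

Derivation:
Start: West
  R (right (90° clockwise)) -> North
  U (U-turn (180°)) -> South
  L (left (90° counter-clockwise)) -> East
Final: East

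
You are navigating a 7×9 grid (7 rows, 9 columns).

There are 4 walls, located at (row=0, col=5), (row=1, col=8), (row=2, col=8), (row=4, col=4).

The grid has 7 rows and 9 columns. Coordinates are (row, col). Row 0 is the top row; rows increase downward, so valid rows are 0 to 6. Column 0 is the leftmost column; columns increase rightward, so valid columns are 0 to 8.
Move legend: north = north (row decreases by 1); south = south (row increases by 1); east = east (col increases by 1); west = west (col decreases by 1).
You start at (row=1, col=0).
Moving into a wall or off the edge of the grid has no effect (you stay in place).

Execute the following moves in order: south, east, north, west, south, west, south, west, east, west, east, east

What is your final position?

Start: (row=1, col=0)
  south (south): (row=1, col=0) -> (row=2, col=0)
  east (east): (row=2, col=0) -> (row=2, col=1)
  north (north): (row=2, col=1) -> (row=1, col=1)
  west (west): (row=1, col=1) -> (row=1, col=0)
  south (south): (row=1, col=0) -> (row=2, col=0)
  west (west): blocked, stay at (row=2, col=0)
  south (south): (row=2, col=0) -> (row=3, col=0)
  west (west): blocked, stay at (row=3, col=0)
  east (east): (row=3, col=0) -> (row=3, col=1)
  west (west): (row=3, col=1) -> (row=3, col=0)
  east (east): (row=3, col=0) -> (row=3, col=1)
  east (east): (row=3, col=1) -> (row=3, col=2)
Final: (row=3, col=2)

Answer: Final position: (row=3, col=2)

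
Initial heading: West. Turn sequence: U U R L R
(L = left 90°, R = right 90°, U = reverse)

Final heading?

Answer: Final heading: North

Derivation:
Start: West
  U (U-turn (180°)) -> East
  U (U-turn (180°)) -> West
  R (right (90° clockwise)) -> North
  L (left (90° counter-clockwise)) -> West
  R (right (90° clockwise)) -> North
Final: North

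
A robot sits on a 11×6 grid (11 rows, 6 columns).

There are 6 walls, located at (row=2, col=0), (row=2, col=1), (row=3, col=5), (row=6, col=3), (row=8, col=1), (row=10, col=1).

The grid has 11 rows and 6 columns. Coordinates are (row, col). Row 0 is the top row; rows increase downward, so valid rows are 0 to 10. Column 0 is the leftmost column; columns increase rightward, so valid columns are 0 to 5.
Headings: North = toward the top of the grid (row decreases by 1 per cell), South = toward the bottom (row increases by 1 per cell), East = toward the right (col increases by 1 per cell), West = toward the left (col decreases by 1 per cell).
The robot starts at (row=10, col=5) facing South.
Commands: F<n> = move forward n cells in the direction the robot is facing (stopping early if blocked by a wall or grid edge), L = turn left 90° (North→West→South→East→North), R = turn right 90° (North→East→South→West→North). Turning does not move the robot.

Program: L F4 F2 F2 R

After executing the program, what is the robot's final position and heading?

Answer: Final position: (row=10, col=5), facing South

Derivation:
Start: (row=10, col=5), facing South
  L: turn left, now facing East
  F4: move forward 0/4 (blocked), now at (row=10, col=5)
  F2: move forward 0/2 (blocked), now at (row=10, col=5)
  F2: move forward 0/2 (blocked), now at (row=10, col=5)
  R: turn right, now facing South
Final: (row=10, col=5), facing South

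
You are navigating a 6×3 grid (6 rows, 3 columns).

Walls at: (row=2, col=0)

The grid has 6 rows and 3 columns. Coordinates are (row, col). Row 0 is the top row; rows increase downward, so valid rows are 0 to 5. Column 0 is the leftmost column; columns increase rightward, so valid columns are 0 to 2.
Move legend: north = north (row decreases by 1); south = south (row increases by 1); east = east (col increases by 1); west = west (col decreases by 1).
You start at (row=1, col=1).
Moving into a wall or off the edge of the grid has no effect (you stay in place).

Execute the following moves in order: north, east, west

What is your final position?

Answer: Final position: (row=0, col=1)

Derivation:
Start: (row=1, col=1)
  north (north): (row=1, col=1) -> (row=0, col=1)
  east (east): (row=0, col=1) -> (row=0, col=2)
  west (west): (row=0, col=2) -> (row=0, col=1)
Final: (row=0, col=1)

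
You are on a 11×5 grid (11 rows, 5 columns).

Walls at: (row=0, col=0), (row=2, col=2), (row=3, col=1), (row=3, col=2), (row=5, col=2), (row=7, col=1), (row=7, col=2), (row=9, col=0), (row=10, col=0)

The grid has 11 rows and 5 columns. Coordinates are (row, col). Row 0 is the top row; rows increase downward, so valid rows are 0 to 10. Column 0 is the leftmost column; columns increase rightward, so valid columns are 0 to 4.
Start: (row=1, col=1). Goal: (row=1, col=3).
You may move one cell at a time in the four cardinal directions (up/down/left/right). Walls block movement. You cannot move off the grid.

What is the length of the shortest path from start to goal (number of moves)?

Answer: Shortest path length: 2

Derivation:
BFS from (row=1, col=1) until reaching (row=1, col=3):
  Distance 0: (row=1, col=1)
  Distance 1: (row=0, col=1), (row=1, col=0), (row=1, col=2), (row=2, col=1)
  Distance 2: (row=0, col=2), (row=1, col=3), (row=2, col=0)  <- goal reached here
One shortest path (2 moves): (row=1, col=1) -> (row=1, col=2) -> (row=1, col=3)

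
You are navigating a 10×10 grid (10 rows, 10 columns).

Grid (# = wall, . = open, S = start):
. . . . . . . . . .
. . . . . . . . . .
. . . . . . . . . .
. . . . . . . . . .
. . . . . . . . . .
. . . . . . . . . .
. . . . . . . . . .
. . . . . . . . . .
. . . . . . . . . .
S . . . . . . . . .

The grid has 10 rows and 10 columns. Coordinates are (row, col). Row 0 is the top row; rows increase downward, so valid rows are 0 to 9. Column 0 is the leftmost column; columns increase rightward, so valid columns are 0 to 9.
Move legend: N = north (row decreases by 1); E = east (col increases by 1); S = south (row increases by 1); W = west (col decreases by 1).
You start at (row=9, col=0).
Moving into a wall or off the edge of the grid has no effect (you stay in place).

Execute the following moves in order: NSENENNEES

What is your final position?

Answer: Final position: (row=7, col=4)

Derivation:
Start: (row=9, col=0)
  N (north): (row=9, col=0) -> (row=8, col=0)
  S (south): (row=8, col=0) -> (row=9, col=0)
  E (east): (row=9, col=0) -> (row=9, col=1)
  N (north): (row=9, col=1) -> (row=8, col=1)
  E (east): (row=8, col=1) -> (row=8, col=2)
  N (north): (row=8, col=2) -> (row=7, col=2)
  N (north): (row=7, col=2) -> (row=6, col=2)
  E (east): (row=6, col=2) -> (row=6, col=3)
  E (east): (row=6, col=3) -> (row=6, col=4)
  S (south): (row=6, col=4) -> (row=7, col=4)
Final: (row=7, col=4)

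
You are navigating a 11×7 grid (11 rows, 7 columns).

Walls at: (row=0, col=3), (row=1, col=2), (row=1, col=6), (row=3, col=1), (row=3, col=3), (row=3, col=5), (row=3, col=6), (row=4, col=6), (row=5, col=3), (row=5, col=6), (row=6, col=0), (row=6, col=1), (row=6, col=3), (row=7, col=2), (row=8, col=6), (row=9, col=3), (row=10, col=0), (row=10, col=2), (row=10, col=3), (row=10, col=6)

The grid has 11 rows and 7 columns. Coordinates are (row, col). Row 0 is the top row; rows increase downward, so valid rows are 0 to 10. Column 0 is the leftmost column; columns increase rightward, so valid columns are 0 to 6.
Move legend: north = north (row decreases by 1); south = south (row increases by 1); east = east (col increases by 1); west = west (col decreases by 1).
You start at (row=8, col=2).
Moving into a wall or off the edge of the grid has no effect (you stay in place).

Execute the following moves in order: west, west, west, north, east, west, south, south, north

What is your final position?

Start: (row=8, col=2)
  west (west): (row=8, col=2) -> (row=8, col=1)
  west (west): (row=8, col=1) -> (row=8, col=0)
  west (west): blocked, stay at (row=8, col=0)
  north (north): (row=8, col=0) -> (row=7, col=0)
  east (east): (row=7, col=0) -> (row=7, col=1)
  west (west): (row=7, col=1) -> (row=7, col=0)
  south (south): (row=7, col=0) -> (row=8, col=0)
  south (south): (row=8, col=0) -> (row=9, col=0)
  north (north): (row=9, col=0) -> (row=8, col=0)
Final: (row=8, col=0)

Answer: Final position: (row=8, col=0)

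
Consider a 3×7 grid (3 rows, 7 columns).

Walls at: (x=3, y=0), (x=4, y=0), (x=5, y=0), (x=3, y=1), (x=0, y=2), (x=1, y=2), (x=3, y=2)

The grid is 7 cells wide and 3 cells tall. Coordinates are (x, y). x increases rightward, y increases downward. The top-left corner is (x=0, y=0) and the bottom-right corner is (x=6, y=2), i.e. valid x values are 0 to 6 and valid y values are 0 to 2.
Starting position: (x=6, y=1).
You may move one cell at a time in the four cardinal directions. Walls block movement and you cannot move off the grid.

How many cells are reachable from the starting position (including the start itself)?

BFS flood-fill from (x=6, y=1):
  Distance 0: (x=6, y=1)
  Distance 1: (x=6, y=0), (x=5, y=1), (x=6, y=2)
  Distance 2: (x=4, y=1), (x=5, y=2)
  Distance 3: (x=4, y=2)
Total reachable: 7 (grid has 14 open cells total)

Answer: Reachable cells: 7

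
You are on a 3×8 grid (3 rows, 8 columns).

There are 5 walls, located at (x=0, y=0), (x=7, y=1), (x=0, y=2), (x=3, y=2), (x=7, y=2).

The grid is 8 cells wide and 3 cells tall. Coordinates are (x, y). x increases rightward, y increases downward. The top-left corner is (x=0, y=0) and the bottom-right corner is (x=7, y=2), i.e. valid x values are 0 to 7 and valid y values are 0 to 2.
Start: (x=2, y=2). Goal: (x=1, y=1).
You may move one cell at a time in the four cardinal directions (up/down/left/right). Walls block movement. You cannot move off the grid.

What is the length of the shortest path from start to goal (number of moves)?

BFS from (x=2, y=2) until reaching (x=1, y=1):
  Distance 0: (x=2, y=2)
  Distance 1: (x=2, y=1), (x=1, y=2)
  Distance 2: (x=2, y=0), (x=1, y=1), (x=3, y=1)  <- goal reached here
One shortest path (2 moves): (x=2, y=2) -> (x=1, y=2) -> (x=1, y=1)

Answer: Shortest path length: 2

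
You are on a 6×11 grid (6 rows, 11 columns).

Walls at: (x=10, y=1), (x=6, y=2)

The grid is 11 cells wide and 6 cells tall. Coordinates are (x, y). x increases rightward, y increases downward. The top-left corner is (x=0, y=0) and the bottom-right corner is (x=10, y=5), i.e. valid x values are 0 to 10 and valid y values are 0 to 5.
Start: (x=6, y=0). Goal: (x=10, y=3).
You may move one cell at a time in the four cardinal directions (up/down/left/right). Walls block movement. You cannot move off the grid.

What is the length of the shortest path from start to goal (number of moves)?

BFS from (x=6, y=0) until reaching (x=10, y=3):
  Distance 0: (x=6, y=0)
  Distance 1: (x=5, y=0), (x=7, y=0), (x=6, y=1)
  Distance 2: (x=4, y=0), (x=8, y=0), (x=5, y=1), (x=7, y=1)
  Distance 3: (x=3, y=0), (x=9, y=0), (x=4, y=1), (x=8, y=1), (x=5, y=2), (x=7, y=2)
  Distance 4: (x=2, y=0), (x=10, y=0), (x=3, y=1), (x=9, y=1), (x=4, y=2), (x=8, y=2), (x=5, y=3), (x=7, y=3)
  Distance 5: (x=1, y=0), (x=2, y=1), (x=3, y=2), (x=9, y=2), (x=4, y=3), (x=6, y=3), (x=8, y=3), (x=5, y=4), (x=7, y=4)
  Distance 6: (x=0, y=0), (x=1, y=1), (x=2, y=2), (x=10, y=2), (x=3, y=3), (x=9, y=3), (x=4, y=4), (x=6, y=4), (x=8, y=4), (x=5, y=5), (x=7, y=5)
  Distance 7: (x=0, y=1), (x=1, y=2), (x=2, y=3), (x=10, y=3), (x=3, y=4), (x=9, y=4), (x=4, y=5), (x=6, y=5), (x=8, y=5)  <- goal reached here
One shortest path (7 moves): (x=6, y=0) -> (x=7, y=0) -> (x=8, y=0) -> (x=9, y=0) -> (x=9, y=1) -> (x=9, y=2) -> (x=10, y=2) -> (x=10, y=3)

Answer: Shortest path length: 7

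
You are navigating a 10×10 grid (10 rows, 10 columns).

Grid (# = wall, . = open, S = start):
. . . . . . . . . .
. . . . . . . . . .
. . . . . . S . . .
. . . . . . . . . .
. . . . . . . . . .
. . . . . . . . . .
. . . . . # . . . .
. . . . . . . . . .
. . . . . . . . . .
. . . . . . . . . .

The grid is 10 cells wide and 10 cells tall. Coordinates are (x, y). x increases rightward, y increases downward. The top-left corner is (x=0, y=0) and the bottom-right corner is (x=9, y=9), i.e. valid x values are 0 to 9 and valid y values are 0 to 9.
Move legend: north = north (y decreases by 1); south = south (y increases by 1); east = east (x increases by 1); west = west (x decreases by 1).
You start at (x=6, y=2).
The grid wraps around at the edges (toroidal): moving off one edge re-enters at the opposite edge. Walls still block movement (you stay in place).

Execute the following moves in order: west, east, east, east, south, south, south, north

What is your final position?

Answer: Final position: (x=8, y=4)

Derivation:
Start: (x=6, y=2)
  west (west): (x=6, y=2) -> (x=5, y=2)
  east (east): (x=5, y=2) -> (x=6, y=2)
  east (east): (x=6, y=2) -> (x=7, y=2)
  east (east): (x=7, y=2) -> (x=8, y=2)
  south (south): (x=8, y=2) -> (x=8, y=3)
  south (south): (x=8, y=3) -> (x=8, y=4)
  south (south): (x=8, y=4) -> (x=8, y=5)
  north (north): (x=8, y=5) -> (x=8, y=4)
Final: (x=8, y=4)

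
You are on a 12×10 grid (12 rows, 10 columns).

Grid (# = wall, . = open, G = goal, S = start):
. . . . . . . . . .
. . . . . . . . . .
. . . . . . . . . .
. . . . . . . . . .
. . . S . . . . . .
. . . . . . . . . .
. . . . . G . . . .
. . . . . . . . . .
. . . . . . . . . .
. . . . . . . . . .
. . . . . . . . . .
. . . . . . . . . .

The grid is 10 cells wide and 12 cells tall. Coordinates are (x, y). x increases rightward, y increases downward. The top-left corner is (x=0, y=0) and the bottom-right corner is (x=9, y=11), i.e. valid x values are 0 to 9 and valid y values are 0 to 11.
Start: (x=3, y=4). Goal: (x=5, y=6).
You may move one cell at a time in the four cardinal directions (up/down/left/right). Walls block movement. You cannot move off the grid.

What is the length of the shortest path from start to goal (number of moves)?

Answer: Shortest path length: 4

Derivation:
BFS from (x=3, y=4) until reaching (x=5, y=6):
  Distance 0: (x=3, y=4)
  Distance 1: (x=3, y=3), (x=2, y=4), (x=4, y=4), (x=3, y=5)
  Distance 2: (x=3, y=2), (x=2, y=3), (x=4, y=3), (x=1, y=4), (x=5, y=4), (x=2, y=5), (x=4, y=5), (x=3, y=6)
  Distance 3: (x=3, y=1), (x=2, y=2), (x=4, y=2), (x=1, y=3), (x=5, y=3), (x=0, y=4), (x=6, y=4), (x=1, y=5), (x=5, y=5), (x=2, y=6), (x=4, y=6), (x=3, y=7)
  Distance 4: (x=3, y=0), (x=2, y=1), (x=4, y=1), (x=1, y=2), (x=5, y=2), (x=0, y=3), (x=6, y=3), (x=7, y=4), (x=0, y=5), (x=6, y=5), (x=1, y=6), (x=5, y=6), (x=2, y=7), (x=4, y=7), (x=3, y=8)  <- goal reached here
One shortest path (4 moves): (x=3, y=4) -> (x=4, y=4) -> (x=5, y=4) -> (x=5, y=5) -> (x=5, y=6)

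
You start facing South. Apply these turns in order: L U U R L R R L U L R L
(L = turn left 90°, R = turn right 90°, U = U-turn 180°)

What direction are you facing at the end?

Start: South
  L (left (90° counter-clockwise)) -> East
  U (U-turn (180°)) -> West
  U (U-turn (180°)) -> East
  R (right (90° clockwise)) -> South
  L (left (90° counter-clockwise)) -> East
  R (right (90° clockwise)) -> South
  R (right (90° clockwise)) -> West
  L (left (90° counter-clockwise)) -> South
  U (U-turn (180°)) -> North
  L (left (90° counter-clockwise)) -> West
  R (right (90° clockwise)) -> North
  L (left (90° counter-clockwise)) -> West
Final: West

Answer: Final heading: West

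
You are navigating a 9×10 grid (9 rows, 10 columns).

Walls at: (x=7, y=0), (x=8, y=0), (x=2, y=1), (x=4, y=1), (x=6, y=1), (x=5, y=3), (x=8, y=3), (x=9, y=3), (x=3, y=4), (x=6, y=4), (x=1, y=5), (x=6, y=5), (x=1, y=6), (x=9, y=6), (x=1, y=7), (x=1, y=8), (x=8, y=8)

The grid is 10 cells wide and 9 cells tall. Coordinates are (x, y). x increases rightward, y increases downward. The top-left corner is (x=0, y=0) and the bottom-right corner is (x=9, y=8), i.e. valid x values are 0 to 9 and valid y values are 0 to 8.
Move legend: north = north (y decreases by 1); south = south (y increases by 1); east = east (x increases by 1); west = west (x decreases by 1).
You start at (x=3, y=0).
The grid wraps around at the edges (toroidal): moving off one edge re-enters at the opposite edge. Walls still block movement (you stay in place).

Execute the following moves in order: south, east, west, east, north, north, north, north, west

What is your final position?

Start: (x=3, y=0)
  south (south): (x=3, y=0) -> (x=3, y=1)
  east (east): blocked, stay at (x=3, y=1)
  west (west): blocked, stay at (x=3, y=1)
  east (east): blocked, stay at (x=3, y=1)
  north (north): (x=3, y=1) -> (x=3, y=0)
  north (north): (x=3, y=0) -> (x=3, y=8)
  north (north): (x=3, y=8) -> (x=3, y=7)
  north (north): (x=3, y=7) -> (x=3, y=6)
  west (west): (x=3, y=6) -> (x=2, y=6)
Final: (x=2, y=6)

Answer: Final position: (x=2, y=6)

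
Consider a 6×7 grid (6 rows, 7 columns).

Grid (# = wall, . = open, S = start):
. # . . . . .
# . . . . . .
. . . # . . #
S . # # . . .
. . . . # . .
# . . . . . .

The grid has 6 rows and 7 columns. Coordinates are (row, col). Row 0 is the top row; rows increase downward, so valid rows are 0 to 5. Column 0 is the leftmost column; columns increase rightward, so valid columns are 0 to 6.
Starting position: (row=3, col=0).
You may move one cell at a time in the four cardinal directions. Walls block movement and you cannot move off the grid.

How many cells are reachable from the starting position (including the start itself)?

BFS flood-fill from (row=3, col=0):
  Distance 0: (row=3, col=0)
  Distance 1: (row=2, col=0), (row=3, col=1), (row=4, col=0)
  Distance 2: (row=2, col=1), (row=4, col=1)
  Distance 3: (row=1, col=1), (row=2, col=2), (row=4, col=2), (row=5, col=1)
  Distance 4: (row=1, col=2), (row=4, col=3), (row=5, col=2)
  Distance 5: (row=0, col=2), (row=1, col=3), (row=5, col=3)
  Distance 6: (row=0, col=3), (row=1, col=4), (row=5, col=4)
  Distance 7: (row=0, col=4), (row=1, col=5), (row=2, col=4), (row=5, col=5)
  Distance 8: (row=0, col=5), (row=1, col=6), (row=2, col=5), (row=3, col=4), (row=4, col=5), (row=5, col=6)
  Distance 9: (row=0, col=6), (row=3, col=5), (row=4, col=6)
  Distance 10: (row=3, col=6)
Total reachable: 33 (grid has 34 open cells total)

Answer: Reachable cells: 33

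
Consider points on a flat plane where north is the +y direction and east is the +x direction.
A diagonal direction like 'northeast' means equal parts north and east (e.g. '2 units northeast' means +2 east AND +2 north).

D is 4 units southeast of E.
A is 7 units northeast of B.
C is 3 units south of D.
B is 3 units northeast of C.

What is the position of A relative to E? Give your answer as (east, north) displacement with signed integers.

Place E at the origin (east=0, north=0).
  D is 4 units southeast of E: delta (east=+4, north=-4); D at (east=4, north=-4).
  C is 3 units south of D: delta (east=+0, north=-3); C at (east=4, north=-7).
  B is 3 units northeast of C: delta (east=+3, north=+3); B at (east=7, north=-4).
  A is 7 units northeast of B: delta (east=+7, north=+7); A at (east=14, north=3).
Therefore A relative to E: (east=14, north=3).

Answer: A is at (east=14, north=3) relative to E.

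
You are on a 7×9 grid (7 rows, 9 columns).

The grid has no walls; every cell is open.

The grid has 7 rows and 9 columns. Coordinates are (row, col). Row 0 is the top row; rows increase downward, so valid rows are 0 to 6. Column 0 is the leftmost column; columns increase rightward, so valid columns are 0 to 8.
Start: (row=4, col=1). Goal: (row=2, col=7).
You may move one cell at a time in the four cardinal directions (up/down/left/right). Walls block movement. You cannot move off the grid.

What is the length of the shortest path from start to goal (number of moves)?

Answer: Shortest path length: 8

Derivation:
BFS from (row=4, col=1) until reaching (row=2, col=7):
  Distance 0: (row=4, col=1)
  Distance 1: (row=3, col=1), (row=4, col=0), (row=4, col=2), (row=5, col=1)
  Distance 2: (row=2, col=1), (row=3, col=0), (row=3, col=2), (row=4, col=3), (row=5, col=0), (row=5, col=2), (row=6, col=1)
  Distance 3: (row=1, col=1), (row=2, col=0), (row=2, col=2), (row=3, col=3), (row=4, col=4), (row=5, col=3), (row=6, col=0), (row=6, col=2)
  Distance 4: (row=0, col=1), (row=1, col=0), (row=1, col=2), (row=2, col=3), (row=3, col=4), (row=4, col=5), (row=5, col=4), (row=6, col=3)
  Distance 5: (row=0, col=0), (row=0, col=2), (row=1, col=3), (row=2, col=4), (row=3, col=5), (row=4, col=6), (row=5, col=5), (row=6, col=4)
  Distance 6: (row=0, col=3), (row=1, col=4), (row=2, col=5), (row=3, col=6), (row=4, col=7), (row=5, col=6), (row=6, col=5)
  Distance 7: (row=0, col=4), (row=1, col=5), (row=2, col=6), (row=3, col=7), (row=4, col=8), (row=5, col=7), (row=6, col=6)
  Distance 8: (row=0, col=5), (row=1, col=6), (row=2, col=7), (row=3, col=8), (row=5, col=8), (row=6, col=7)  <- goal reached here
One shortest path (8 moves): (row=4, col=1) -> (row=4, col=2) -> (row=4, col=3) -> (row=4, col=4) -> (row=4, col=5) -> (row=4, col=6) -> (row=4, col=7) -> (row=3, col=7) -> (row=2, col=7)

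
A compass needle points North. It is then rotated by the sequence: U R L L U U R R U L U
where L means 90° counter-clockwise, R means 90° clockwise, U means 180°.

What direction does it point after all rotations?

Start: North
  U (U-turn (180°)) -> South
  R (right (90° clockwise)) -> West
  L (left (90° counter-clockwise)) -> South
  L (left (90° counter-clockwise)) -> East
  U (U-turn (180°)) -> West
  U (U-turn (180°)) -> East
  R (right (90° clockwise)) -> South
  R (right (90° clockwise)) -> West
  U (U-turn (180°)) -> East
  L (left (90° counter-clockwise)) -> North
  U (U-turn (180°)) -> South
Final: South

Answer: Final heading: South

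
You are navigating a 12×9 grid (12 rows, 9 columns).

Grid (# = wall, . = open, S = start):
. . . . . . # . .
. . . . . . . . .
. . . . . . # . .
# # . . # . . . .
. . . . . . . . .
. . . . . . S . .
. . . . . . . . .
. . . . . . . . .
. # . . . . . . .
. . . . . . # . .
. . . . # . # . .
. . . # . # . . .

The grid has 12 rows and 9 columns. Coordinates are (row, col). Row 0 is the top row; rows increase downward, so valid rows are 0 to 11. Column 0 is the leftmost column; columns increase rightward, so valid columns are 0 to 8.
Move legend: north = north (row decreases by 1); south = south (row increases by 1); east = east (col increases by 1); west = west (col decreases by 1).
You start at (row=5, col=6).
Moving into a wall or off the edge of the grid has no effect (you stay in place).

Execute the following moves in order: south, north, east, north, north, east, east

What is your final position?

Answer: Final position: (row=3, col=8)

Derivation:
Start: (row=5, col=6)
  south (south): (row=5, col=6) -> (row=6, col=6)
  north (north): (row=6, col=6) -> (row=5, col=6)
  east (east): (row=5, col=6) -> (row=5, col=7)
  north (north): (row=5, col=7) -> (row=4, col=7)
  north (north): (row=4, col=7) -> (row=3, col=7)
  east (east): (row=3, col=7) -> (row=3, col=8)
  east (east): blocked, stay at (row=3, col=8)
Final: (row=3, col=8)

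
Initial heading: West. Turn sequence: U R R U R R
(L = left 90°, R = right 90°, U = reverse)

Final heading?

Answer: Final heading: West

Derivation:
Start: West
  U (U-turn (180°)) -> East
  R (right (90° clockwise)) -> South
  R (right (90° clockwise)) -> West
  U (U-turn (180°)) -> East
  R (right (90° clockwise)) -> South
  R (right (90° clockwise)) -> West
Final: West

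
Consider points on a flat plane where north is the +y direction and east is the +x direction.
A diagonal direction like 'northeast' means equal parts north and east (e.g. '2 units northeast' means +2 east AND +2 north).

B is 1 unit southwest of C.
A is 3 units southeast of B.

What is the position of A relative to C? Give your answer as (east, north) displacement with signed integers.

Place C at the origin (east=0, north=0).
  B is 1 unit southwest of C: delta (east=-1, north=-1); B at (east=-1, north=-1).
  A is 3 units southeast of B: delta (east=+3, north=-3); A at (east=2, north=-4).
Therefore A relative to C: (east=2, north=-4).

Answer: A is at (east=2, north=-4) relative to C.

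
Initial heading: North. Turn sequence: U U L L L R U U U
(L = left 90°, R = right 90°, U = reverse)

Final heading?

Start: North
  U (U-turn (180°)) -> South
  U (U-turn (180°)) -> North
  L (left (90° counter-clockwise)) -> West
  L (left (90° counter-clockwise)) -> South
  L (left (90° counter-clockwise)) -> East
  R (right (90° clockwise)) -> South
  U (U-turn (180°)) -> North
  U (U-turn (180°)) -> South
  U (U-turn (180°)) -> North
Final: North

Answer: Final heading: North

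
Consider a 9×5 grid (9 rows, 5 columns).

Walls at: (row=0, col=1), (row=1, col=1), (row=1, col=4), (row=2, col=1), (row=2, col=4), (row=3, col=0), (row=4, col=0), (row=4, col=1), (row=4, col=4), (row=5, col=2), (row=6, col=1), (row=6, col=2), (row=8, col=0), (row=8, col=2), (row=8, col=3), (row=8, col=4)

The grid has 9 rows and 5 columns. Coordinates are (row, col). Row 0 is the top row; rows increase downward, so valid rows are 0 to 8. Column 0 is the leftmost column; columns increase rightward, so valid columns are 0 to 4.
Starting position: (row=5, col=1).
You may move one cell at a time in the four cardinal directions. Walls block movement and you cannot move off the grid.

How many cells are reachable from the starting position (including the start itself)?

BFS flood-fill from (row=5, col=1):
  Distance 0: (row=5, col=1)
  Distance 1: (row=5, col=0)
  Distance 2: (row=6, col=0)
  Distance 3: (row=7, col=0)
  Distance 4: (row=7, col=1)
  Distance 5: (row=7, col=2), (row=8, col=1)
  Distance 6: (row=7, col=3)
  Distance 7: (row=6, col=3), (row=7, col=4)
  Distance 8: (row=5, col=3), (row=6, col=4)
  Distance 9: (row=4, col=3), (row=5, col=4)
  Distance 10: (row=3, col=3), (row=4, col=2)
  Distance 11: (row=2, col=3), (row=3, col=2), (row=3, col=4)
  Distance 12: (row=1, col=3), (row=2, col=2), (row=3, col=1)
  Distance 13: (row=0, col=3), (row=1, col=2)
  Distance 14: (row=0, col=2), (row=0, col=4)
Total reachable: 26 (grid has 29 open cells total)

Answer: Reachable cells: 26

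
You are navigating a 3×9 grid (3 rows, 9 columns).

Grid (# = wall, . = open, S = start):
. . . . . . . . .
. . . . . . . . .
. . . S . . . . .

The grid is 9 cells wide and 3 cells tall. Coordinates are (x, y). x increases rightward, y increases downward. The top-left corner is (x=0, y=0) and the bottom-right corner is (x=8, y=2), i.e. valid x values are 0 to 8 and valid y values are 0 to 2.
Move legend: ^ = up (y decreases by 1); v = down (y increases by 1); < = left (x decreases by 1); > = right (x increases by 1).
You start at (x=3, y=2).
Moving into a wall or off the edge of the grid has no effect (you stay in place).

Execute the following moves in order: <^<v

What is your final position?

Start: (x=3, y=2)
  < (left): (x=3, y=2) -> (x=2, y=2)
  ^ (up): (x=2, y=2) -> (x=2, y=1)
  < (left): (x=2, y=1) -> (x=1, y=1)
  v (down): (x=1, y=1) -> (x=1, y=2)
Final: (x=1, y=2)

Answer: Final position: (x=1, y=2)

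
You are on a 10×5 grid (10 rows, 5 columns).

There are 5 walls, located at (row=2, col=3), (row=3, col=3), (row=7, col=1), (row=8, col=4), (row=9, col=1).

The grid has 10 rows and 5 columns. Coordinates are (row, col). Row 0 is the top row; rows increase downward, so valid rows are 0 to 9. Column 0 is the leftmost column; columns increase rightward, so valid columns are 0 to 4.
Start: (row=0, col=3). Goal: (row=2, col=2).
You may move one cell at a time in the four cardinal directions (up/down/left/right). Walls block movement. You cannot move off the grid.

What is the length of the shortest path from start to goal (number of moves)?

BFS from (row=0, col=3) until reaching (row=2, col=2):
  Distance 0: (row=0, col=3)
  Distance 1: (row=0, col=2), (row=0, col=4), (row=1, col=3)
  Distance 2: (row=0, col=1), (row=1, col=2), (row=1, col=4)
  Distance 3: (row=0, col=0), (row=1, col=1), (row=2, col=2), (row=2, col=4)  <- goal reached here
One shortest path (3 moves): (row=0, col=3) -> (row=0, col=2) -> (row=1, col=2) -> (row=2, col=2)

Answer: Shortest path length: 3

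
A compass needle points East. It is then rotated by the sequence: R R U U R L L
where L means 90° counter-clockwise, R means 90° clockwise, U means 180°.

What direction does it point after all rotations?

Answer: Final heading: South

Derivation:
Start: East
  R (right (90° clockwise)) -> South
  R (right (90° clockwise)) -> West
  U (U-turn (180°)) -> East
  U (U-turn (180°)) -> West
  R (right (90° clockwise)) -> North
  L (left (90° counter-clockwise)) -> West
  L (left (90° counter-clockwise)) -> South
Final: South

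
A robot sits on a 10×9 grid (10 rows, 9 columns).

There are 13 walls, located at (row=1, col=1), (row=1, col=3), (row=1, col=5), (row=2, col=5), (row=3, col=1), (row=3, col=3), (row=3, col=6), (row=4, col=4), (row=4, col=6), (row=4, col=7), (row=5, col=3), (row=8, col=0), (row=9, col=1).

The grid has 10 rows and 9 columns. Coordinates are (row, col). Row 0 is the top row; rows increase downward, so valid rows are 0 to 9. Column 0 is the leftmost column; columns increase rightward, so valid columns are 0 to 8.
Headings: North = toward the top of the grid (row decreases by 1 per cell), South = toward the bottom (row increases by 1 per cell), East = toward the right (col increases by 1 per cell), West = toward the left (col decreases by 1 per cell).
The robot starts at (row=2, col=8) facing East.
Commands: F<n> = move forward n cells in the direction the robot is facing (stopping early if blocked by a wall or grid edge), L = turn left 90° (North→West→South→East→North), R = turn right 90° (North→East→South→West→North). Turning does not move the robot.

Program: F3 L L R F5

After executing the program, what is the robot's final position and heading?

Answer: Final position: (row=0, col=8), facing North

Derivation:
Start: (row=2, col=8), facing East
  F3: move forward 0/3 (blocked), now at (row=2, col=8)
  L: turn left, now facing North
  L: turn left, now facing West
  R: turn right, now facing North
  F5: move forward 2/5 (blocked), now at (row=0, col=8)
Final: (row=0, col=8), facing North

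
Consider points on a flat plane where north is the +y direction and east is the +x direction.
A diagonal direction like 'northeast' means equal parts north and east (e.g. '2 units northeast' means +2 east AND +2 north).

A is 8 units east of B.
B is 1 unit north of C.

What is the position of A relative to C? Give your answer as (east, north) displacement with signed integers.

Answer: A is at (east=8, north=1) relative to C.

Derivation:
Place C at the origin (east=0, north=0).
  B is 1 unit north of C: delta (east=+0, north=+1); B at (east=0, north=1).
  A is 8 units east of B: delta (east=+8, north=+0); A at (east=8, north=1).
Therefore A relative to C: (east=8, north=1).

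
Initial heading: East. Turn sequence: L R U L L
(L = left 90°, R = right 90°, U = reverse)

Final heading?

Start: East
  L (left (90° counter-clockwise)) -> North
  R (right (90° clockwise)) -> East
  U (U-turn (180°)) -> West
  L (left (90° counter-clockwise)) -> South
  L (left (90° counter-clockwise)) -> East
Final: East

Answer: Final heading: East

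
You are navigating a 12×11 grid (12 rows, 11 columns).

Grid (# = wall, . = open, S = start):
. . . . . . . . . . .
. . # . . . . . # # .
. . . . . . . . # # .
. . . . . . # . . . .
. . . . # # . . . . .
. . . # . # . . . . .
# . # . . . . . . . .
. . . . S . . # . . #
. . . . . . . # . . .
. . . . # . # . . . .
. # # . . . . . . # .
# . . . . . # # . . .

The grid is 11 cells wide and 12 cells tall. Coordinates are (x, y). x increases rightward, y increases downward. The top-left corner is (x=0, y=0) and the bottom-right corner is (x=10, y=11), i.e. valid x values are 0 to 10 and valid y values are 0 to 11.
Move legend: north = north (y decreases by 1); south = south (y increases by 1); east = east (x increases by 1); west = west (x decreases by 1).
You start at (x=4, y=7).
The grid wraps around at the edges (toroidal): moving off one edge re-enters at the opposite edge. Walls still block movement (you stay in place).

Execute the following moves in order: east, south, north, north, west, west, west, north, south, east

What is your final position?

Start: (x=4, y=7)
  east (east): (x=4, y=7) -> (x=5, y=7)
  south (south): (x=5, y=7) -> (x=5, y=8)
  north (north): (x=5, y=8) -> (x=5, y=7)
  north (north): (x=5, y=7) -> (x=5, y=6)
  west (west): (x=5, y=6) -> (x=4, y=6)
  west (west): (x=4, y=6) -> (x=3, y=6)
  west (west): blocked, stay at (x=3, y=6)
  north (north): blocked, stay at (x=3, y=6)
  south (south): (x=3, y=6) -> (x=3, y=7)
  east (east): (x=3, y=7) -> (x=4, y=7)
Final: (x=4, y=7)

Answer: Final position: (x=4, y=7)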